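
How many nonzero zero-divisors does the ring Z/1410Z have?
Z/1410Z has 1041 nonzero zero-divisors

In Z/1410Z each nonzero element is either a unit (gcd with 1410 is 1) or a zero-divisor (gcd > 1). The number of units is φ(1410): factorise 1410 = 2 · 3 · 5 · 47, so φ(1410) = (2 − 1) · (3 − 1) · (5 − 1) · (47 − 1) = 1 · 2 · 4 · 46 = 368. The nonzero elements number 1410 − 1 = 1409. Hence the nonzero zero-divisors number 1409 − 368 = 1041.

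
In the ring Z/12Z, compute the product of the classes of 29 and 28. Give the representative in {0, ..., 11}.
Reduce the factors first: 29 ≡ 5, 28 ≡ 4 (mod 12), so 29 · 28 ≡ 5 · 4 (mod 12). 5 · 4 = 20. Dividing by 12: 20 = 1·12 + 8. So (29 · 28) mod 12 = 8.

Final answer: 8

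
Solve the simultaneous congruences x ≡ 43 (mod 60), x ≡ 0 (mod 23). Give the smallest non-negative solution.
x ≡ 943 (mod 1380); the representative in [0, 1380) is 943

The moduli 60, 23 are pairwise coprime, so by the CRT there is a unique solution mod 60·23 = 1380.
Solve by successive substitution. Start with x ≡ 43 (mod 60).
  Combine with x ≡ 0 (mod 23): write x = 43 + 60·t and require 43 + 60·t ≡ 0 (mod 23), i.e. 60·t ≡ 0 − 43 ≡ 3 (mod 23). Since 60^(−1) ≡ 5 (mod 23) (60 ≡ 14 (mod 23)), t ≡ 5·3 ≡ 15 (mod 23). So x ≡ 43 + 60·15 = 943 (mod 1380).
Unique solution in [0, 1380): x = 943.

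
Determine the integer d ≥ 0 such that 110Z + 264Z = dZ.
(110, 264) = (22); d = 22

In the PID Z, (a, b) is generated by gcd(a, b). Compute gcd(264, 110) with the extended Euclidean algorithm, tracking rows (r, s, t) with s·264 + t·110 = r:
  row A: (264, 1, 0)   [1·264 + 0·110 = 264]
  row B: (110, 0, 1)   [0·264 + 1·110 = 110]
  264 = 2·110 + 44   → row C = row A − 2·row B = (44, 1, −2)   [check: 1·264 − 2·110 = 44]
  110 = 2·44 + 22   → row D = row B − 2·row C = (22, −2, 5)   [check: −2·264 + 5·110 = 22]
  44 = 2·22 + 0   → remainder 0, stop. gcd = 22 (last nonzero row D).
So gcd(110, 264) = 22, with Bézout identity −2·264 + 5·110 = 22. Containment (⊇): the Bézout identity exhibits 22 as an element of (110, 264), giving (22) ⊆ (110, 264). Containment (⊆): since 22 | 110 and 22 | 264 (110 = 22·5, 264 = 22·12), every Z-linear combination of 110 and 264 is divisible by 22, so (110, 264) ⊆ (22). Therefore (110, 264) = (22), d = 22.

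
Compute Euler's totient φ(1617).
φ(1617) = 840

φ is multiplicative, with φ(p^e) = p^e − p^(e−1). Factorise 1617 = 3 · 7^2 · 11. Then
  φ(1617) = (3 − 1) · (7^2 − 7^1) · (11 − 1) = 2 · 42 · 10 = 840.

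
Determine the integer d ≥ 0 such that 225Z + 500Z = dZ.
In the PID Z, (a, b) is generated by gcd(a, b). Compute gcd(500, 225) with the extended Euclidean algorithm, tracking rows (r, s, t) with s·500 + t·225 = r:
  row A: (500, 1, 0)   [1·500 + 0·225 = 500]
  row B: (225, 0, 1)   [0·500 + 1·225 = 225]
  500 = 2·225 + 50   → row C = row A − 2·row B = (50, 1, −2)   [check: 1·500 − 2·225 = 50]
  225 = 4·50 + 25   → row D = row B − 4·row C = (25, −4, 9)   [check: −4·500 + 9·225 = 25]
  50 = 2·25 + 0   → remainder 0, stop. gcd = 25 (last nonzero row D).
So gcd(225, 500) = 25, with Bézout identity −4·500 + 9·225 = 25. Containment (⊇): the Bézout identity exhibits 25 as an element of (225, 500), giving (25) ⊆ (225, 500). Containment (⊆): since 25 | 225 and 25 | 500 (225 = 25·9, 500 = 25·20), every Z-linear combination of 225 and 500 is divisible by 25, so (225, 500) ⊆ (25). Therefore (225, 500) = (25), d = 25.

Final answer: (225, 500) = (25); d = 25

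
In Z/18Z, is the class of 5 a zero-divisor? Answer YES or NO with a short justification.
gcd(5, 18) = 1, so 5 is a unit in Z/18Z (it has a multiplicative inverse). A unit cannot be a zero-divisor: if 5·b ≡ 0 then multiplying both sides by 5^(−1) gives b ≡ 0. So 5 is not a zero-divisor.

Final answer: NO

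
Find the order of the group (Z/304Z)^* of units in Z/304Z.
|(Z/304Z)^*| = 144

(Z/304Z)^* consists of the classes a with gcd(a, 304) = 1, so its order is φ(304). φ is multiplicative, with φ(p^e) = p^e − p^(e−1). Factorise 304 = 2^4 · 19. Then
  φ(304) = (2^4 − 2^3) · (19 − 1) = 8 · 18 = 144.
Thus |(Z/304Z)^*| = 144.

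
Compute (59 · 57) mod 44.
19

Reduce the factors first: 59 ≡ 15, 57 ≡ 13 (mod 44), so 59 · 57 ≡ 15 · 13 (mod 44). 15 · 13 = 195. Dividing by 44: 195 = 4·44 + 19. So (59 · 57) mod 44 = 19.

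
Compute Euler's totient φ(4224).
φ is multiplicative, with φ(p^e) = p^e − p^(e−1). Factorise 4224 = 2^7 · 3 · 11. Then
  φ(4224) = (2^7 − 2^6) · (3 − 1) · (11 − 1) = 64 · 2 · 10 = 1280.

Final answer: φ(4224) = 1280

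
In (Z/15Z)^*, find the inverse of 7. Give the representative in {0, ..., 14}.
7^(−1) ≡ 13 (mod 15)

Apply the extended Euclidean algorithm to (15, 7), tracking rows (r, s, t) with s·15 + t·7 = r. Each division r_prev = q·r_cur + r_new produces the new row as (previous row) − q·(current row):
  row A: (15, 1, 0)   [1·15 + 0·7 = 15]
  row B: (7, 0, 1)   [0·15 + 1·7 = 7]
  15 = 2·7 + 1   → row C = row A − 2·row B = (1, 1, −2)   [check: 1·15 − 2·7 = 1]
  7 = 7·1 + 0   → remainder 0, stop. gcd = 1 (last nonzero row C).
The gcd is 1, so 7 is invertible mod 15. The last nonzero row gives 1·15 − 2·7 = 1, so t = −2. So 7^(−1) ≡ −2 ≡ 13 (mod 15). Verify: 7 · 13 = 91 ≡ 1 (mod 15). ✓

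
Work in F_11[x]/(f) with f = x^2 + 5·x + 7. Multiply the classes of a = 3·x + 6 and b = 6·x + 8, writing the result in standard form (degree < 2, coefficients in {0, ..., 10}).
Multiply as integer polynomials: a · b = 18·x^2 + 60·x + 48. Reducing coefficients mod 11: a · b ≡ 7·x^2 + 5·x + 4. Now divide by f(x) = x^2 + 5·x + 7 in F_11[x], eliminating the leading term at each step:
  leading term 7·x^2: subtract (7)·f(x) = 7·x^2 + 2·x + 5, leaving 3·x + 10 (coefficients mod 11)
The degree is now < 2, so this is the remainder. Hence a · b ≡ 3·x + 10 in F_11[x]/(f).

Final answer: a · b ≡ 3·x + 10 (mod f(x))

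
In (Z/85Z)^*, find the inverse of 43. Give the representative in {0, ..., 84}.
43^(−1) ≡ 2 (mod 85)

Apply the extended Euclidean algorithm to (85, 43), tracking rows (r, s, t) with s·85 + t·43 = r. Each division r_prev = q·r_cur + r_new produces the new row as (previous row) − q·(current row):
  row A: (85, 1, 0)   [1·85 + 0·43 = 85]
  row B: (43, 0, 1)   [0·85 + 1·43 = 43]
  85 = 1·43 + 42   → row C = row A − 1·row B = (42, 1, −1)   [check: 1·85 − 1·43 = 42]
  43 = 1·42 + 1   → row D = row B − 1·row C = (1, −1, 2)   [check: −1·85 + 2·43 = 1]
  42 = 42·1 + 0   → remainder 0, stop. gcd = 1 (last nonzero row D).
The gcd is 1, so 43 is invertible mod 85. The last nonzero row gives −1·85 + 2·43 = 1, so t = 2. So 43^(−1) ≡ 2 (mod 85). Verify: 43 · 2 = 86 ≡ 1 (mod 85). ✓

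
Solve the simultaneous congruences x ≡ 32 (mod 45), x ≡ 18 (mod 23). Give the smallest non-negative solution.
The moduli 45, 23 are pairwise coprime, so by the CRT there is a unique solution mod 45·23 = 1035.
Solve by successive substitution. Start with x ≡ 32 (mod 45).
  Combine with x ≡ 18 (mod 23): write x = 32 + 45·t and require 32 + 45·t ≡ 18 (mod 23), i.e. 45·t ≡ 18 − 32 ≡ 9 (mod 23). Since 45^(−1) ≡ 22 (mod 23) (45 ≡ 22 (mod 23)), t ≡ 22·9 ≡ 14 (mod 23). So x ≡ 32 + 45·14 = 662 (mod 1035).
Unique solution in [0, 1035): x = 662.

Final answer: x ≡ 662 (mod 1035); the representative in [0, 1035) is 662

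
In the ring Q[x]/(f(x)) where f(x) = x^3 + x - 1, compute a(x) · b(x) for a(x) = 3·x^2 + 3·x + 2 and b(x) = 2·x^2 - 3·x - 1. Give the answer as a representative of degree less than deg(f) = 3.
First multiply in Q[x] without reducing: a · b = 6·x^4 - 3·x^3 - 8·x^2 - 9·x - 2. Now divide by f(x) = x^3 + x - 1, eliminating the leading term at each step:
  leading term 6·x^4: subtract (6·x)·f(x) = 6·x^4 + 6·x^2 - 6·x, leaving -3·x^3 - 14·x^2 - 3·x - 2
  leading term -3·x^3: subtract (-3)·f(x) = -3·x^3 - 3·x + 3, leaving -14·x^2 - 5
The degree is now < 3, so this is the remainder. Hence a · b ≡ -14·x^2 - 5 in Q[x]/(f).

Final answer: a · b ≡ -14·x^2 - 5 (mod f(x))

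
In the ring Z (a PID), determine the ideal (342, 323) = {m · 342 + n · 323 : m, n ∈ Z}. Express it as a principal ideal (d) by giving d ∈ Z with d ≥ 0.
In the PID Z, (a, b) is generated by gcd(a, b). Compute gcd(342, 323) with the extended Euclidean algorithm, tracking rows (r, s, t) with s·342 + t·323 = r:
  row A: (342, 1, 0)   [1·342 + 0·323 = 342]
  row B: (323, 0, 1)   [0·342 + 1·323 = 323]
  342 = 1·323 + 19   → row C = row A − 1·row B = (19, 1, −1)   [check: 1·342 − 1·323 = 19]
  323 = 17·19 + 0   → remainder 0, stop. gcd = 19 (last nonzero row C).
So gcd(342, 323) = 19, with Bézout identity 1·342 − 1·323 = 19. Containment (⊇): the Bézout identity exhibits 19 as an element of (342, 323), giving (19) ⊆ (342, 323). Containment (⊆): since 19 | 342 and 19 | 323 (342 = 19·18, 323 = 19·17), every Z-linear combination of 342 and 323 is divisible by 19, so (342, 323) ⊆ (19). Therefore (342, 323) = (19), d = 19.

Final answer: (342, 323) = (19); d = 19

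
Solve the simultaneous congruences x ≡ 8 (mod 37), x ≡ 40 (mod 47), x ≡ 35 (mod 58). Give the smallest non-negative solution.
The moduli 37, 47, 58 are pairwise coprime, so by the CRT there is a unique solution mod 37·47·58 = 100862.
Solve by successive substitution. Start with x ≡ 8 (mod 37).
  Combine with x ≡ 40 (mod 47): write x = 8 + 37·t and require 8 + 37·t ≡ 40 (mod 47), i.e. 37·t ≡ 40 − 8 ≡ 32 (mod 47). Since 37^(−1) ≡ 14 (mod 47), t ≡ 14·32 ≡ 25 (mod 47). So x ≡ 8 + 37·25 = 933 (mod 1739).
  Combine with x ≡ 35 (mod 58): write x = 933 + 1739·t and require 933 + 1739·t ≡ 35 (mod 58), i.e. 1739·t ≡ 35 − 933 ≡ 30 (mod 58). Since 1739^(−1) ≡ 57 (mod 58) (1739 ≡ 57 (mod 58)), t ≡ 57·30 ≡ 28 (mod 58). So x ≡ 933 + 1739·28 = 49625 (mod 100862).
Unique solution in [0, 100862): x = 49625.

Final answer: x ≡ 49625 (mod 100862); the representative in [0, 100862) is 49625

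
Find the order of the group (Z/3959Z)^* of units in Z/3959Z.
(Z/3959Z)^* consists of the classes a with gcd(a, 3959) = 1, so its order is φ(3959). φ is multiplicative, with φ(p^e) = p^e − p^(e−1). Factorise 3959 = 37 · 107. Then
  φ(3959) = (37 − 1) · (107 − 1) = 36 · 106 = 3816.
Thus |(Z/3959Z)^*| = 3816.

Final answer: |(Z/3959Z)^*| = 3816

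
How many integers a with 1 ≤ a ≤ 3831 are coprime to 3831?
The number of a ∈ {1, ..., 3831} with gcd(a, 3831) = 1 is by definition Euler's totient φ(3831). φ is multiplicative, with φ(p^e) = p^e − p^(e−1). Factorise 3831 = 3 · 1277. Then
  φ(3831) = (3 − 1) · (1277 − 1) = 2 · 1276 = 2552.
So there are 2552 such integers.

Final answer: 2552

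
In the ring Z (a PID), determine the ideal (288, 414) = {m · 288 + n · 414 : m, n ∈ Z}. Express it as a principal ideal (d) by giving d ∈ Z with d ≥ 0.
(288, 414) = (18); d = 18

In the PID Z, (a, b) is generated by gcd(a, b). Compute gcd(414, 288) with the extended Euclidean algorithm, tracking rows (r, s, t) with s·414 + t·288 = r:
  row A: (414, 1, 0)   [1·414 + 0·288 = 414]
  row B: (288, 0, 1)   [0·414 + 1·288 = 288]
  414 = 1·288 + 126   → row C = row A − 1·row B = (126, 1, −1)   [check: 1·414 − 1·288 = 126]
  288 = 2·126 + 36   → row D = row B − 2·row C = (36, −2, 3)   [check: −2·414 + 3·288 = 36]
  126 = 3·36 + 18   → row E = row C − 3·row D = (18, 7, −10)   [check: 7·414 − 10·288 = 18]
  36 = 2·18 + 0   → remainder 0, stop. gcd = 18 (last nonzero row E).
So gcd(288, 414) = 18, with Bézout identity 7·414 − 10·288 = 18. Containment (⊇): the Bézout identity exhibits 18 as an element of (288, 414), giving (18) ⊆ (288, 414). Containment (⊆): since 18 | 288 and 18 | 414 (288 = 18·16, 414 = 18·23), every Z-linear combination of 288 and 414 is divisible by 18, so (288, 414) ⊆ (18). Therefore (288, 414) = (18), d = 18.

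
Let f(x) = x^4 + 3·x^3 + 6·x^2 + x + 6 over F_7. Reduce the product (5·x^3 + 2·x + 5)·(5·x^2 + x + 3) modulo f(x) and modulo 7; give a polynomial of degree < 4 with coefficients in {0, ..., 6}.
a · b ≡ x^3 + 2·x^2 + x + 1 (mod f(x))

Multiply as integer polynomials: a · b = 25·x^5 + 5·x^4 + 25·x^3 + 27·x^2 + 11·x + 15. Reducing coefficients mod 7: a · b ≡ 4·x^5 + 5·x^4 + 4·x^3 + 6·x^2 + 4·x + 1. Now divide by f(x) = x^4 + 3·x^3 + 6·x^2 + x + 6 in F_7[x], eliminating the leading term at each step:
  leading term 4·x^5: subtract (4·x)·f(x) = 4·x^5 + 5·x^4 + 3·x^3 + 4·x^2 + 3·x, leaving x^3 + 2·x^2 + x + 1 (coefficients mod 7)
The degree is now < 4, so this is the remainder. Hence a · b ≡ x^3 + 2·x^2 + x + 1 in F_7[x]/(f).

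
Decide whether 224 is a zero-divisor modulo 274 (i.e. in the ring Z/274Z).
gcd(224, 274) = 2 > 1, so 224 is not a unit in Z/274Z. In Z/nZ every nonzero non-unit is a zero-divisor: explicitly, take b = 274/gcd = 137 ≠ 0 (mod 274); then 224·137 = 30688 = 112·274, i.e. 224·137 ≡ 0 (mod 274). So 224 is a zero-divisor.

Final answer: YES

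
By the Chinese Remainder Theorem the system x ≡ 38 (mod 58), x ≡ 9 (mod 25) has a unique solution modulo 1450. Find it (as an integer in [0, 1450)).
The moduli 58, 25 are pairwise coprime, so by the CRT there is a unique solution mod 58·25 = 1450.
Solve by successive substitution. Start with x ≡ 38 (mod 58).
  Combine with x ≡ 9 (mod 25): write x = 38 + 58·t and require 38 + 58·t ≡ 9 (mod 25), i.e. 58·t ≡ 9 − 38 ≡ 21 (mod 25). Since 58^(−1) ≡ 22 (mod 25) (58 ≡ 8 (mod 25)), t ≡ 22·21 ≡ 12 (mod 25). So x ≡ 38 + 58·12 = 734 (mod 1450).
Unique solution in [0, 1450): x = 734.

Final answer: x ≡ 734 (mod 1450); the representative in [0, 1450) is 734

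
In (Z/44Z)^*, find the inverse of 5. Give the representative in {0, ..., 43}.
5^(−1) ≡ 9 (mod 44)

Apply the extended Euclidean algorithm to (44, 5), tracking rows (r, s, t) with s·44 + t·5 = r. Each division r_prev = q·r_cur + r_new produces the new row as (previous row) − q·(current row):
  row A: (44, 1, 0)   [1·44 + 0·5 = 44]
  row B: (5, 0, 1)   [0·44 + 1·5 = 5]
  44 = 8·5 + 4   → row C = row A − 8·row B = (4, 1, −8)   [check: 1·44 − 8·5 = 4]
  5 = 1·4 + 1   → row D = row B − 1·row C = (1, −1, 9)   [check: −1·44 + 9·5 = 1]
  4 = 4·1 + 0   → remainder 0, stop. gcd = 1 (last nonzero row D).
The gcd is 1, so 5 is invertible mod 44. The last nonzero row gives −1·44 + 9·5 = 1, so t = 9. So 5^(−1) ≡ 9 (mod 44). Verify: 5 · 9 = 45 ≡ 1 (mod 44). ✓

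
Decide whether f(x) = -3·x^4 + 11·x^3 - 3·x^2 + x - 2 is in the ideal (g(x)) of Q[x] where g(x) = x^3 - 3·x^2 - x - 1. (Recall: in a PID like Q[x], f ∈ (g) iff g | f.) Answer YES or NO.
In Q[x] the ideal (g) consists of all multiples of g, so f ∈ (g) iff g | f, i.e. iff the remainder of f on division by g is 0. Divide f by g (g is monic, so eliminate the leading term of the running remainder at each step):
  leading term -3·x^4: subtract (-3·x)·g(x) = -3·x^4 + 9·x^3 + 3·x^2 + 3·x, leaving 2·x^3 - 6·x^2 - 2·x - 2
  leading term 2·x^3: subtract (2)·g(x) = 2·x^3 - 6·x^2 - 2·x - 2, leaving 0
The remainder is 0, so f(x) = g(x) · h(x) with h(x) = 2 - 3·x. Hence g | f, i.e. f ∈ (g).

Final answer: YES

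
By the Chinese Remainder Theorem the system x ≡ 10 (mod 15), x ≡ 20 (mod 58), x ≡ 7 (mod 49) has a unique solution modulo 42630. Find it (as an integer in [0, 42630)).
x ≡ 11620 (mod 42630); the representative in [0, 42630) is 11620

The moduli 15, 58, 49 are pairwise coprime, so by the CRT there is a unique solution mod 15·58·49 = 42630.
Solve by successive substitution. Start with x ≡ 10 (mod 15).
  Combine with x ≡ 20 (mod 58): write x = 10 + 15·t and require 10 + 15·t ≡ 20 (mod 58), i.e. 15·t ≡ 20 − 10 ≡ 10 (mod 58). Since 15^(−1) ≡ 31 (mod 58), t ≡ 31·10 ≡ 20 (mod 58). So x ≡ 10 + 15·20 = 310 (mod 870).
  Combine with x ≡ 7 (mod 49): write x = 310 + 870·t and require 310 + 870·t ≡ 7 (mod 49), i.e. 870·t ≡ 7 − 310 ≡ 40 (mod 49). Since 870^(−1) ≡ 4 (mod 49) (870 ≡ 37 (mod 49)), t ≡ 4·40 ≡ 13 (mod 49). So x ≡ 310 + 870·13 = 11620 (mod 42630).
Unique solution in [0, 42630): x = 11620.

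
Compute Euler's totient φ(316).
φ(316) = 156

φ is multiplicative, with φ(p^e) = p^e − p^(e−1). Factorise 316 = 2^2 · 79. Then
  φ(316) = (2^2 − 2^1) · (79 − 1) = 2 · 78 = 156.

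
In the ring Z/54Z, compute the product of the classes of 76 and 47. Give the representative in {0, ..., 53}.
8

Reduce the factors first: 76 ≡ 22 (mod 54), so 76 · 47 ≡ 22 · 47 (mod 54). 22 · 47 = 1034. Dividing by 54: 1034 = 19·54 + 8. So (76 · 47) mod 54 = 8.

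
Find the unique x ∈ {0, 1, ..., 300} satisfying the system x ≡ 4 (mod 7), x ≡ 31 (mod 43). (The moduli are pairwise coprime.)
The moduli 7, 43 are pairwise coprime, so by the CRT there is a unique solution mod 7·43 = 301.
Solve by successive substitution. Start with x ≡ 4 (mod 7).
  Combine with x ≡ 31 (mod 43): write x = 4 + 7·t and require 4 + 7·t ≡ 31 (mod 43), i.e. 7·t ≡ 31 − 4 ≡ 27 (mod 43). Since 7^(−1) ≡ 37 (mod 43), t ≡ 37·27 ≡ 10 (mod 43). So x ≡ 4 + 7·10 = 74 (mod 301).
Unique solution in [0, 301): x = 74.

Final answer: x ≡ 74 (mod 301); the representative in [0, 301) is 74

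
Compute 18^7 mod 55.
Use repeated squaring. Binary(7) = 111. Walk through the bits of the exponent 7 left-to-right: at each bit after the leading one, square the running value, then multiply by 18 if the bit is 1 (always reducing mod 55):
  bit 1 = 1 (leading): start with 18.
  bit 2 = 1: square 18^2 = 324 ≡ 49; bit is 1, so multiply 49·18 = 882 ≡ 2 (mod 55).
  bit 3 = 1: square 2^2 = 4; bit is 1, so multiply 4·18 = 72 ≡ 17 (mod 55).
Final value: 18^7 ≡ 17 (mod 55).

Final answer: 17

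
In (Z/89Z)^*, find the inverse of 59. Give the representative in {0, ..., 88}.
59^(−1) ≡ 86 (mod 89)

Apply the extended Euclidean algorithm to (89, 59), tracking rows (r, s, t) with s·89 + t·59 = r. Each division r_prev = q·r_cur + r_new produces the new row as (previous row) − q·(current row):
  row A: (89, 1, 0)   [1·89 + 0·59 = 89]
  row B: (59, 0, 1)   [0·89 + 1·59 = 59]
  89 = 1·59 + 30   → row C = row A − 1·row B = (30, 1, −1)   [check: 1·89 − 1·59 = 30]
  59 = 1·30 + 29   → row D = row B − 1·row C = (29, −1, 2)   [check: −1·89 + 2·59 = 29]
  30 = 1·29 + 1   → row E = row C − 1·row D = (1, 2, −3)   [check: 2·89 − 3·59 = 1]
  29 = 29·1 + 0   → remainder 0, stop. gcd = 1 (last nonzero row E).
The gcd is 1, so 59 is invertible mod 89. The last nonzero row gives 2·89 − 3·59 = 1, so t = −3. So 59^(−1) ≡ −3 ≡ 86 (mod 89). Verify: 59 · 86 = 5074 ≡ 1 (mod 89). ✓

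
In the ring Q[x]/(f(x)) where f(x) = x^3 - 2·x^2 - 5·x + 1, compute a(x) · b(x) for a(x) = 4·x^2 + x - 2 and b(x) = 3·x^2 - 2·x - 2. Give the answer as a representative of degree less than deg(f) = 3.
a · b ≡ 82·x^2 + 85·x - 15 (mod f(x))

First multiply in Q[x] without reducing: a · b = 12·x^4 - 5·x^3 - 16·x^2 + 2·x + 4. Now divide by f(x) = x^3 - 2·x^2 - 5·x + 1, eliminating the leading term at each step:
  leading term 12·x^4: subtract (12·x)·f(x) = 12·x^4 - 24·x^3 - 60·x^2 + 12·x, leaving 19·x^3 + 44·x^2 - 10·x + 4
  leading term 19·x^3: subtract (19)·f(x) = 19·x^3 - 38·x^2 - 95·x + 19, leaving 82·x^2 + 85·x - 15
The degree is now < 3, so this is the remainder. Hence a · b ≡ 82·x^2 + 85·x - 15 in Q[x]/(f).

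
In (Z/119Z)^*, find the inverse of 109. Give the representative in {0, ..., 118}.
109^(−1) ≡ 107 (mod 119)

Apply the extended Euclidean algorithm to (119, 109), tracking rows (r, s, t) with s·119 + t·109 = r. Each division r_prev = q·r_cur + r_new produces the new row as (previous row) − q·(current row):
  row A: (119, 1, 0)   [1·119 + 0·109 = 119]
  row B: (109, 0, 1)   [0·119 + 1·109 = 109]
  119 = 1·109 + 10   → row C = row A − 1·row B = (10, 1, −1)   [check: 1·119 − 1·109 = 10]
  109 = 10·10 + 9   → row D = row B − 10·row C = (9, −10, 11)   [check: −10·119 + 11·109 = 9]
  10 = 1·9 + 1   → row E = row C − 1·row D = (1, 11, −12)   [check: 11·119 − 12·109 = 1]
  9 = 9·1 + 0   → remainder 0, stop. gcd = 1 (last nonzero row E).
The gcd is 1, so 109 is invertible mod 119. The last nonzero row gives 11·119 − 12·109 = 1, so t = −12. So 109^(−1) ≡ −12 ≡ 107 (mod 119). Verify: 109 · 107 = 11663 ≡ 1 (mod 119). ✓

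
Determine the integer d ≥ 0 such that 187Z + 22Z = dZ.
(187, 22) = (11); d = 11

In the PID Z, (a, b) is generated by gcd(a, b). Compute gcd(187, 22) with the extended Euclidean algorithm, tracking rows (r, s, t) with s·187 + t·22 = r:
  row A: (187, 1, 0)   [1·187 + 0·22 = 187]
  row B: (22, 0, 1)   [0·187 + 1·22 = 22]
  187 = 8·22 + 11   → row C = row A − 8·row B = (11, 1, −8)   [check: 1·187 − 8·22 = 11]
  22 = 2·11 + 0   → remainder 0, stop. gcd = 11 (last nonzero row C).
So gcd(187, 22) = 11, with Bézout identity 1·187 − 8·22 = 11. Containment (⊇): the Bézout identity exhibits 11 as an element of (187, 22), giving (11) ⊆ (187, 22). Containment (⊆): since 11 | 187 and 11 | 22 (187 = 11·17, 22 = 11·2), every Z-linear combination of 187 and 22 is divisible by 11, so (187, 22) ⊆ (11). Therefore (187, 22) = (11), d = 11.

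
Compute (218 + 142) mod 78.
Reduce the summands first: 218 ≡ 62, 142 ≡ 64 (mod 78), so 218 + 142 ≡ 62 + 64 (mod 78). 62 + 64 = 126; 126 = 1·78 + 48, so (218 + 142) mod 78 = 48.

Final answer: 48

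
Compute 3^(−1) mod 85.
3^(−1) ≡ 57 (mod 85)

Apply the extended Euclidean algorithm to (85, 3), tracking rows (r, s, t) with s·85 + t·3 = r. Each division r_prev = q·r_cur + r_new produces the new row as (previous row) − q·(current row):
  row A: (85, 1, 0)   [1·85 + 0·3 = 85]
  row B: (3, 0, 1)   [0·85 + 1·3 = 3]
  85 = 28·3 + 1   → row C = row A − 28·row B = (1, 1, −28)   [check: 1·85 − 28·3 = 1]
  3 = 3·1 + 0   → remainder 0, stop. gcd = 1 (last nonzero row C).
The gcd is 1, so 3 is invertible mod 85. The last nonzero row gives 1·85 − 28·3 = 1, so t = −28. So 3^(−1) ≡ −28 ≡ 57 (mod 85). Verify: 3 · 57 = 171 ≡ 1 (mod 85). ✓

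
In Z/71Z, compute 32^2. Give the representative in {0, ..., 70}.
30

Use repeated squaring. Binary(2) = 10. Walk through the bits of the exponent 2 left-to-right: at each bit after the leading one, square the running value, then multiply by 32 if the bit is 1 (always reducing mod 71):
  bit 1 = 1 (leading): start with 32.
  bit 2 = 0: square 32^2 = 1024 ≡ 30 (mod 71).
Final value: 32^2 ≡ 30 (mod 71).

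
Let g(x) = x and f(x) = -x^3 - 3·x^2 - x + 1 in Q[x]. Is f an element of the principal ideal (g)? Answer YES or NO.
NO

In Q[x] the ideal (g) consists of all multiples of g, so f ∈ (g) iff g | f, i.e. iff the remainder of f on division by g is 0. Divide f by g (g is monic, so eliminate the leading term of the running remainder at each step):
  leading term -x^3: subtract (-x^2)·g(x) = -x^3, leaving -3·x^2 - x + 1
  leading term -3·x^2: subtract (-3·x)·g(x) = -3·x^2, leaving 1 - x
  leading term -x: subtract (-1)·g(x) = -x, leaving 1
The remainder r(x) = 1 ≠ 0 (and deg r < deg g), so g ∤ f, i.e. f ∉ (g).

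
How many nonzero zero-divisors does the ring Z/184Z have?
In Z/184Z each nonzero element is either a unit (gcd with 184 is 1) or a zero-divisor (gcd > 1). The number of units is φ(184): factorise 184 = 2^3 · 23, so φ(184) = (2^3 − 2^2) · (23 − 1) = 4 · 22 = 88. The nonzero elements number 184 − 1 = 183. Hence the nonzero zero-divisors number 183 − 88 = 95.

Final answer: Z/184Z has 95 nonzero zero-divisors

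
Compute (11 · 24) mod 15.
9

Reduce the factors first: 24 ≡ 9 (mod 15), so 11 · 24 ≡ 11 · 9 (mod 15). 11 · 9 = 99. Dividing by 15: 99 = 6·15 + 9. So (11 · 24) mod 15 = 9.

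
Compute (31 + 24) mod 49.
Both summands are already reduced mod 49. 31 + 24 = 55; 55 = 1·49 + 6, so (31 + 24) mod 49 = 6.

Final answer: 6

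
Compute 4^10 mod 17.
16

Use repeated squaring. Binary(10) = 1010. Walk through the bits of the exponent 10 left-to-right: at each bit after the leading one, square the running value, then multiply by 4 if the bit is 1 (always reducing mod 17):
  bit 1 = 1 (leading): start with 4.
  bit 2 = 0: square 4^2 = 16 (mod 17).
  bit 3 = 1: square 16^2 = 256 ≡ 1; bit is 1, so multiply 1·4 = 4 (mod 17).
  bit 4 = 0: square 4^2 = 16 (mod 17).
Final value: 4^10 ≡ 16 (mod 17).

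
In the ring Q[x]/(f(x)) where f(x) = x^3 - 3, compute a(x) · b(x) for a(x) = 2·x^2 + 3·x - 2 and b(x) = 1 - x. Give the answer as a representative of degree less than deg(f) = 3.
First multiply in Q[x] without reducing: a · b = -2·x^3 - x^2 + 5·x - 2. Now divide by f(x) = x^3 - 3, eliminating the leading term at each step:
  leading term -2·x^3: subtract (-2)·f(x) = 6 - 2·x^3, leaving -x^2 + 5·x - 8
The degree is now < 3, so this is the remainder. Hence a · b ≡ -x^2 + 5·x - 8 in Q[x]/(f).

Final answer: a · b ≡ -x^2 + 5·x - 8 (mod f(x))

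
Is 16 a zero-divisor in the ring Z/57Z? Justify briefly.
gcd(16, 57) = 1, so 16 is a unit in Z/57Z (it has a multiplicative inverse). A unit cannot be a zero-divisor: if 16·b ≡ 0 then multiplying both sides by 16^(−1) gives b ≡ 0. So 16 is not a zero-divisor.

Final answer: NO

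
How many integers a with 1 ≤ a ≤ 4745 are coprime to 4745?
3456

The number of a ∈ {1, ..., 4745} with gcd(a, 4745) = 1 is by definition Euler's totient φ(4745). φ is multiplicative, with φ(p^e) = p^e − p^(e−1). Factorise 4745 = 5 · 13 · 73. Then
  φ(4745) = (5 − 1) · (13 − 1) · (73 − 1) = 4 · 12 · 72 = 3456.
So there are 3456 such integers.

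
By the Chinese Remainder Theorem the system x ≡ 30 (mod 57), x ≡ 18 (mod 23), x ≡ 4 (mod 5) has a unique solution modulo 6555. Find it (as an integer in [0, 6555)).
x ≡ 2709 (mod 6555); the representative in [0, 6555) is 2709

The moduli 57, 23, 5 are pairwise coprime, so by the CRT there is a unique solution mod 57·23·5 = 6555.
Solve by successive substitution. Start with x ≡ 30 (mod 57).
  Combine with x ≡ 18 (mod 23): write x = 30 + 57·t and require 30 + 57·t ≡ 18 (mod 23), i.e. 57·t ≡ 18 − 30 ≡ 11 (mod 23). Since 57^(−1) ≡ 21 (mod 23) (57 ≡ 11 (mod 23)), t ≡ 21·11 ≡ 1 (mod 23). So x ≡ 30 + 57·1 = 87 (mod 1311).
  Combine with x ≡ 4 (mod 5): write x = 87 + 1311·t and require 87 + 1311·t ≡ 4 (mod 5), i.e. 1311·t ≡ 4 − 87 ≡ 2 (mod 5). Since 1311^(−1) ≡ 1 (mod 5) (1311 ≡ 1 (mod 5)), t ≡ 1·2 ≡ 2 (mod 5). So x ≡ 87 + 1311·2 = 2709 (mod 6555).
Unique solution in [0, 6555): x = 2709.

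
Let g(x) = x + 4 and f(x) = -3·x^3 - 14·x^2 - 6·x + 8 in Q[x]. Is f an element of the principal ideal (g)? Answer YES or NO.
In Q[x] the ideal (g) consists of all multiples of g, so f ∈ (g) iff g | f, i.e. iff the remainder of f on division by g is 0. Divide f by g (g is monic, so eliminate the leading term of the running remainder at each step):
  leading term -3·x^3: subtract (-3·x^2)·g(x) = -3·x^3 - 12·x^2, leaving -2·x^2 - 6·x + 8
  leading term -2·x^2: subtract (-2·x)·g(x) = -2·x^2 - 8·x, leaving 2·x + 8
  leading term 2·x: subtract (2)·g(x) = 2·x + 8, leaving 0
The remainder is 0, so f(x) = g(x) · h(x) with h(x) = -3·x^2 - 2·x + 2. Hence g | f, i.e. f ∈ (g).

Final answer: YES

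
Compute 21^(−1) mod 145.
Apply the extended Euclidean algorithm to (145, 21), tracking rows (r, s, t) with s·145 + t·21 = r. Each division r_prev = q·r_cur + r_new produces the new row as (previous row) − q·(current row):
  row A: (145, 1, 0)   [1·145 + 0·21 = 145]
  row B: (21, 0, 1)   [0·145 + 1·21 = 21]
  145 = 6·21 + 19   → row C = row A − 6·row B = (19, 1, −6)   [check: 1·145 − 6·21 = 19]
  21 = 1·19 + 2   → row D = row B − 1·row C = (2, −1, 7)   [check: −1·145 + 7·21 = 2]
  19 = 9·2 + 1   → row E = row C − 9·row D = (1, 10, −69)   [check: 10·145 − 69·21 = 1]
  2 = 2·1 + 0   → remainder 0, stop. gcd = 1 (last nonzero row E).
The gcd is 1, so 21 is invertible mod 145. The last nonzero row gives 10·145 − 69·21 = 1, so t = −69. So 21^(−1) ≡ −69 ≡ 76 (mod 145). Verify: 21 · 76 = 1596 ≡ 1 (mod 145). ✓

Final answer: 21^(−1) ≡ 76 (mod 145)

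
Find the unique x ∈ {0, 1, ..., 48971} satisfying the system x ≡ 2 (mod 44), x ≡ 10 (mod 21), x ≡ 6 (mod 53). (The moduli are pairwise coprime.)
x ≡ 31594 (mod 48972); the representative in [0, 48972) is 31594

The moduli 44, 21, 53 are pairwise coprime, so by the CRT there is a unique solution mod 44·21·53 = 48972.
Solve by successive substitution. Start with x ≡ 2 (mod 44).
  Combine with x ≡ 10 (mod 21): write x = 2 + 44·t and require 2 + 44·t ≡ 10 (mod 21), i.e. 44·t ≡ 10 − 2 ≡ 8 (mod 21). Since 44^(−1) ≡ 11 (mod 21) (44 ≡ 2 (mod 21)), t ≡ 11·8 ≡ 4 (mod 21). So x ≡ 2 + 44·4 = 178 (mod 924).
  Combine with x ≡ 6 (mod 53): write x = 178 + 924·t and require 178 + 924·t ≡ 6 (mod 53), i.e. 924·t ≡ 6 − 178 ≡ 40 (mod 53). Since 924^(−1) ≡ 30 (mod 53) (924 ≡ 23 (mod 53)), t ≡ 30·40 ≡ 34 (mod 53). So x ≡ 178 + 924·34 = 31594 (mod 48972).
Unique solution in [0, 48972): x = 31594.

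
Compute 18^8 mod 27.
0

Use repeated squaring. Binary(8) = 1000. Walk through the bits of the exponent 8 left-to-right: at each bit after the leading one, square the running value, then multiply by 18 if the bit is 1 (always reducing mod 27):
  bit 1 = 1 (leading): start with 18.
  bit 2 = 0: square 18^2 = 324 ≡ 0 (mod 27).
  bit 3 = 0: square 0^2 = 0 (mod 27).
  bit 4 = 0: square 0^2 = 0 (mod 27).
Final value: 18^8 ≡ 0 (mod 27).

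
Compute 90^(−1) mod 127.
Apply the extended Euclidean algorithm to (127, 90), tracking rows (r, s, t) with s·127 + t·90 = r. Each division r_prev = q·r_cur + r_new produces the new row as (previous row) − q·(current row):
  row A: (127, 1, 0)   [1·127 + 0·90 = 127]
  row B: (90, 0, 1)   [0·127 + 1·90 = 90]
  127 = 1·90 + 37   → row C = row A − 1·row B = (37, 1, −1)   [check: 1·127 − 1·90 = 37]
  90 = 2·37 + 16   → row D = row B − 2·row C = (16, −2, 3)   [check: −2·127 + 3·90 = 16]
  37 = 2·16 + 5   → row E = row C − 2·row D = (5, 5, −7)   [check: 5·127 − 7·90 = 5]
  16 = 3·5 + 1   → row F = row D − 3·row E = (1, −17, 24)   [check: −17·127 + 24·90 = 1]
  5 = 5·1 + 0   → remainder 0, stop. gcd = 1 (last nonzero row F).
The gcd is 1, so 90 is invertible mod 127. The last nonzero row gives −17·127 + 24·90 = 1, so t = 24. So 90^(−1) ≡ 24 (mod 127). Verify: 90 · 24 = 2160 ≡ 1 (mod 127). ✓

Final answer: 90^(−1) ≡ 24 (mod 127)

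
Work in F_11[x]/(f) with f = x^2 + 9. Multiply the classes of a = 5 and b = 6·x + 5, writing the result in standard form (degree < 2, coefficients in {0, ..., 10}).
Multiply as integer polynomials: a · b = 30·x + 25. Reducing coefficients mod 11: a · b ≡ 8·x + 3. This already has degree < 2, so no reduction by f is needed. Hence a · b ≡ 8·x + 3 in F_11[x]/(f).

Final answer: a · b ≡ 8·x + 3 (mod f(x))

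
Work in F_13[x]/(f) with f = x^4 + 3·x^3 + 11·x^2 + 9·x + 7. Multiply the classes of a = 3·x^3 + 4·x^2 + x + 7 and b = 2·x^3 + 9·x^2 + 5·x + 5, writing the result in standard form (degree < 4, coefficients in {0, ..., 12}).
a · b ≡ 9·x^3 + 12·x^2 + 3·x + 2 (mod f(x))

Multiply as integer polynomials: a · b = 6·x^6 + 35·x^5 + 53·x^4 + 58·x^3 + 88·x^2 + 40·x + 35. Reducing coefficients mod 13: a · b ≡ 6·x^6 + 9·x^5 + x^4 + 6·x^3 + 10·x^2 + x + 9. Now divide by f(x) = x^4 + 3·x^3 + 11·x^2 + 9·x + 7 in F_13[x], eliminating the leading term at each step:
  leading term 6·x^6: subtract (6·x^2)·f(x) = 6·x^6 + 5·x^5 + x^4 + 2·x^3 + 3·x^2, leaving 4·x^5 + 4·x^3 + 7·x^2 + x + 9 (coefficients mod 13)
  leading term 4·x^5: subtract (4·x)·f(x) = 4·x^5 + 12·x^4 + 5·x^3 + 10·x^2 + 2·x, leaving x^4 + 12·x^3 + 10·x^2 + 12·x + 9 (coefficients mod 13)
  leading term x^4: subtract (1)·f(x) = x^4 + 3·x^3 + 11·x^2 + 9·x + 7, leaving 9·x^3 + 12·x^2 + 3·x + 2 (coefficients mod 13)
The degree is now < 4, so this is the remainder. Hence a · b ≡ 9·x^3 + 12·x^2 + 3·x + 2 in F_13[x]/(f).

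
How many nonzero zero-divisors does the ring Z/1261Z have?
Z/1261Z has 108 nonzero zero-divisors

In Z/1261Z each nonzero element is either a unit (gcd with 1261 is 1) or a zero-divisor (gcd > 1). The number of units is φ(1261): factorise 1261 = 13 · 97, so φ(1261) = (13 − 1) · (97 − 1) = 12 · 96 = 1152. The nonzero elements number 1261 − 1 = 1260. Hence the nonzero zero-divisors number 1260 − 1152 = 108.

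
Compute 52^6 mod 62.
2

Use repeated squaring. Binary(6) = 110. Walk through the bits of the exponent 6 left-to-right: at each bit after the leading one, square the running value, then multiply by 52 if the bit is 1 (always reducing mod 62):
  bit 1 = 1 (leading): start with 52.
  bit 2 = 1: square 52^2 = 2704 ≡ 38; bit is 1, so multiply 38·52 = 1976 ≡ 54 (mod 62).
  bit 3 = 0: square 54^2 = 2916 ≡ 2 (mod 62).
Final value: 52^6 ≡ 2 (mod 62).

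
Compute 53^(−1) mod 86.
53^(−1) ≡ 13 (mod 86)

Apply the extended Euclidean algorithm to (86, 53), tracking rows (r, s, t) with s·86 + t·53 = r. Each division r_prev = q·r_cur + r_new produces the new row as (previous row) − q·(current row):
  row A: (86, 1, 0)   [1·86 + 0·53 = 86]
  row B: (53, 0, 1)   [0·86 + 1·53 = 53]
  86 = 1·53 + 33   → row C = row A − 1·row B = (33, 1, −1)   [check: 1·86 − 1·53 = 33]
  53 = 1·33 + 20   → row D = row B − 1·row C = (20, −1, 2)   [check: −1·86 + 2·53 = 20]
  33 = 1·20 + 13   → row E = row C − 1·row D = (13, 2, −3)   [check: 2·86 − 3·53 = 13]
  20 = 1·13 + 7   → row F = row D − 1·row E = (7, −3, 5)   [check: −3·86 + 5·53 = 7]
  13 = 1·7 + 6   → row G = row E − 1·row F = (6, 5, −8)   [check: 5·86 − 8·53 = 6]
  7 = 1·6 + 1   → row H = row F − 1·row G = (1, −8, 13)   [check: −8·86 + 13·53 = 1]
  6 = 6·1 + 0   → remainder 0, stop. gcd = 1 (last nonzero row H).
The gcd is 1, so 53 is invertible mod 86. The last nonzero row gives −8·86 + 13·53 = 1, so t = 13. So 53^(−1) ≡ 13 (mod 86). Verify: 53 · 13 = 689 ≡ 1 (mod 86). ✓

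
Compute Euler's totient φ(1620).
φ is multiplicative, with φ(p^e) = p^e − p^(e−1). Factorise 1620 = 2^2 · 3^4 · 5. Then
  φ(1620) = (2^2 − 2^1) · (3^4 − 3^3) · (5 − 1) = 2 · 54 · 4 = 432.

Final answer: φ(1620) = 432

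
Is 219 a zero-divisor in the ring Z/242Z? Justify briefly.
NO

gcd(219, 242) = 1, so 219 is a unit in Z/242Z (it has a multiplicative inverse). A unit cannot be a zero-divisor: if 219·b ≡ 0 then multiplying both sides by 219^(−1) gives b ≡ 0. So 219 is not a zero-divisor.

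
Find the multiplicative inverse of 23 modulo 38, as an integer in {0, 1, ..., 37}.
23^(−1) ≡ 5 (mod 38)

Apply the extended Euclidean algorithm to (38, 23), tracking rows (r, s, t) with s·38 + t·23 = r. Each division r_prev = q·r_cur + r_new produces the new row as (previous row) − q·(current row):
  row A: (38, 1, 0)   [1·38 + 0·23 = 38]
  row B: (23, 0, 1)   [0·38 + 1·23 = 23]
  38 = 1·23 + 15   → row C = row A − 1·row B = (15, 1, −1)   [check: 1·38 − 1·23 = 15]
  23 = 1·15 + 8   → row D = row B − 1·row C = (8, −1, 2)   [check: −1·38 + 2·23 = 8]
  15 = 1·8 + 7   → row E = row C − 1·row D = (7, 2, −3)   [check: 2·38 − 3·23 = 7]
  8 = 1·7 + 1   → row F = row D − 1·row E = (1, −3, 5)   [check: −3·38 + 5·23 = 1]
  7 = 7·1 + 0   → remainder 0, stop. gcd = 1 (last nonzero row F).
The gcd is 1, so 23 is invertible mod 38. The last nonzero row gives −3·38 + 5·23 = 1, so t = 5. So 23^(−1) ≡ 5 (mod 38). Verify: 23 · 5 = 115 ≡ 1 (mod 38). ✓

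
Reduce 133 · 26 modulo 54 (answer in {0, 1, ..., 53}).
Reduce the factors first: 133 ≡ 25 (mod 54), so 133 · 26 ≡ 25 · 26 (mod 54). 25 · 26 = 650. Dividing by 54: 650 = 12·54 + 2. So (133 · 26) mod 54 = 2.

Final answer: 2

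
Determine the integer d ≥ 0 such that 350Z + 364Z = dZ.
In the PID Z, (a, b) is generated by gcd(a, b). Compute gcd(364, 350) with the extended Euclidean algorithm, tracking rows (r, s, t) with s·364 + t·350 = r:
  row A: (364, 1, 0)   [1·364 + 0·350 = 364]
  row B: (350, 0, 1)   [0·364 + 1·350 = 350]
  364 = 1·350 + 14   → row C = row A − 1·row B = (14, 1, −1)   [check: 1·364 − 1·350 = 14]
  350 = 25·14 + 0   → remainder 0, stop. gcd = 14 (last nonzero row C).
So gcd(350, 364) = 14, with Bézout identity 1·364 − 1·350 = 14. Containment (⊇): the Bézout identity exhibits 14 as an element of (350, 364), giving (14) ⊆ (350, 364). Containment (⊆): since 14 | 350 and 14 | 364 (350 = 14·25, 364 = 14·26), every Z-linear combination of 350 and 364 is divisible by 14, so (350, 364) ⊆ (14). Therefore (350, 364) = (14), d = 14.

Final answer: (350, 364) = (14); d = 14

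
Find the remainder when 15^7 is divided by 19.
13

Use repeated squaring. Binary(7) = 111. Walk through the bits of the exponent 7 left-to-right: at each bit after the leading one, square the running value, then multiply by 15 if the bit is 1 (always reducing mod 19):
  bit 1 = 1 (leading): start with 15.
  bit 2 = 1: square 15^2 = 225 ≡ 16; bit is 1, so multiply 16·15 = 240 ≡ 12 (mod 19).
  bit 3 = 1: square 12^2 = 144 ≡ 11; bit is 1, so multiply 11·15 = 165 ≡ 13 (mod 19).
Final value: 15^7 ≡ 13 (mod 19).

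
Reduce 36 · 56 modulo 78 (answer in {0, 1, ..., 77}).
66

Both factors are already reduced mod 78. 36 · 56 = 2016. Dividing by 78: 2016 = 25·78 + 66. So (36 · 56) mod 78 = 66.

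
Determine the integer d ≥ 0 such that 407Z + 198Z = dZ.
In the PID Z, (a, b) is generated by gcd(a, b). Compute gcd(407, 198) with the extended Euclidean algorithm, tracking rows (r, s, t) with s·407 + t·198 = r:
  row A: (407, 1, 0)   [1·407 + 0·198 = 407]
  row B: (198, 0, 1)   [0·407 + 1·198 = 198]
  407 = 2·198 + 11   → row C = row A − 2·row B = (11, 1, −2)   [check: 1·407 − 2·198 = 11]
  198 = 18·11 + 0   → remainder 0, stop. gcd = 11 (last nonzero row C).
So gcd(407, 198) = 11, with Bézout identity 1·407 − 2·198 = 11. Containment (⊇): the Bézout identity exhibits 11 as an element of (407, 198), giving (11) ⊆ (407, 198). Containment (⊆): since 11 | 407 and 11 | 198 (407 = 11·37, 198 = 11·18), every Z-linear combination of 407 and 198 is divisible by 11, so (407, 198) ⊆ (11). Therefore (407, 198) = (11), d = 11.

Final answer: (407, 198) = (11); d = 11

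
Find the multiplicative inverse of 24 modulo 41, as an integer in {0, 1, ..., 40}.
Apply the extended Euclidean algorithm to (41, 24), tracking rows (r, s, t) with s·41 + t·24 = r. Each division r_prev = q·r_cur + r_new produces the new row as (previous row) − q·(current row):
  row A: (41, 1, 0)   [1·41 + 0·24 = 41]
  row B: (24, 0, 1)   [0·41 + 1·24 = 24]
  41 = 1·24 + 17   → row C = row A − 1·row B = (17, 1, −1)   [check: 1·41 − 1·24 = 17]
  24 = 1·17 + 7   → row D = row B − 1·row C = (7, −1, 2)   [check: −1·41 + 2·24 = 7]
  17 = 2·7 + 3   → row E = row C − 2·row D = (3, 3, −5)   [check: 3·41 − 5·24 = 3]
  7 = 2·3 + 1   → row F = row D − 2·row E = (1, −7, 12)   [check: −7·41 + 12·24 = 1]
  3 = 3·1 + 0   → remainder 0, stop. gcd = 1 (last nonzero row F).
The gcd is 1, so 24 is invertible mod 41. The last nonzero row gives −7·41 + 12·24 = 1, so t = 12. So 24^(−1) ≡ 12 (mod 41). Verify: 24 · 12 = 288 ≡ 1 (mod 41). ✓

Final answer: 24^(−1) ≡ 12 (mod 41)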